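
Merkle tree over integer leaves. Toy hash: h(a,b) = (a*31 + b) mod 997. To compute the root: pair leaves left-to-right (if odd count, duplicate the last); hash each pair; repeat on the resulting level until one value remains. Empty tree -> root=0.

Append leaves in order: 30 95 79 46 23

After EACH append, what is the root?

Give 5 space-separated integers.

Answer: 30 28 405 372 189

Derivation:
After append 30 (leaves=[30]):
  L0: [30]
  root=30
After append 95 (leaves=[30, 95]):
  L0: [30, 95]
  L1: h(30,95)=(30*31+95)%997=28 -> [28]
  root=28
After append 79 (leaves=[30, 95, 79]):
  L0: [30, 95, 79]
  L1: h(30,95)=(30*31+95)%997=28 h(79,79)=(79*31+79)%997=534 -> [28, 534]
  L2: h(28,534)=(28*31+534)%997=405 -> [405]
  root=405
After append 46 (leaves=[30, 95, 79, 46]):
  L0: [30, 95, 79, 46]
  L1: h(30,95)=(30*31+95)%997=28 h(79,46)=(79*31+46)%997=501 -> [28, 501]
  L2: h(28,501)=(28*31+501)%997=372 -> [372]
  root=372
After append 23 (leaves=[30, 95, 79, 46, 23]):
  L0: [30, 95, 79, 46, 23]
  L1: h(30,95)=(30*31+95)%997=28 h(79,46)=(79*31+46)%997=501 h(23,23)=(23*31+23)%997=736 -> [28, 501, 736]
  L2: h(28,501)=(28*31+501)%997=372 h(736,736)=(736*31+736)%997=621 -> [372, 621]
  L3: h(372,621)=(372*31+621)%997=189 -> [189]
  root=189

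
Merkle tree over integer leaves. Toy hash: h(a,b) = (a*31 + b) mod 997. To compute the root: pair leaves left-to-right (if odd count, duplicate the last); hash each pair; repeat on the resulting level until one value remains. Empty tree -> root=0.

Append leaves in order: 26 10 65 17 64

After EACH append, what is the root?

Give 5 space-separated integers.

Answer: 26 816 457 409 449

Derivation:
After append 26 (leaves=[26]):
  L0: [26]
  root=26
After append 10 (leaves=[26, 10]):
  L0: [26, 10]
  L1: h(26,10)=(26*31+10)%997=816 -> [816]
  root=816
After append 65 (leaves=[26, 10, 65]):
  L0: [26, 10, 65]
  L1: h(26,10)=(26*31+10)%997=816 h(65,65)=(65*31+65)%997=86 -> [816, 86]
  L2: h(816,86)=(816*31+86)%997=457 -> [457]
  root=457
After append 17 (leaves=[26, 10, 65, 17]):
  L0: [26, 10, 65, 17]
  L1: h(26,10)=(26*31+10)%997=816 h(65,17)=(65*31+17)%997=38 -> [816, 38]
  L2: h(816,38)=(816*31+38)%997=409 -> [409]
  root=409
After append 64 (leaves=[26, 10, 65, 17, 64]):
  L0: [26, 10, 65, 17, 64]
  L1: h(26,10)=(26*31+10)%997=816 h(65,17)=(65*31+17)%997=38 h(64,64)=(64*31+64)%997=54 -> [816, 38, 54]
  L2: h(816,38)=(816*31+38)%997=409 h(54,54)=(54*31+54)%997=731 -> [409, 731]
  L3: h(409,731)=(409*31+731)%997=449 -> [449]
  root=449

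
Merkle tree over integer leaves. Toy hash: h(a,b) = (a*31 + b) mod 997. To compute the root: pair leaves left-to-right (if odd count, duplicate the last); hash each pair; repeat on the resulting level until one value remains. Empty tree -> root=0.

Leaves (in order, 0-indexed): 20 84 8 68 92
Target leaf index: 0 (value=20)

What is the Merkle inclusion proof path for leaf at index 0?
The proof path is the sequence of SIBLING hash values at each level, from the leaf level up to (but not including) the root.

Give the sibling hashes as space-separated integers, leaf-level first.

L0 (leaves): [20, 84, 8, 68, 92], target index=0
L1: h(20,84)=(20*31+84)%997=704 [pair 0] h(8,68)=(8*31+68)%997=316 [pair 1] h(92,92)=(92*31+92)%997=950 [pair 2] -> [704, 316, 950]
  Sibling for proof at L0: 84
L2: h(704,316)=(704*31+316)%997=206 [pair 0] h(950,950)=(950*31+950)%997=490 [pair 1] -> [206, 490]
  Sibling for proof at L1: 316
L3: h(206,490)=(206*31+490)%997=894 [pair 0] -> [894]
  Sibling for proof at L2: 490
Root: 894
Proof path (sibling hashes from leaf to root): [84, 316, 490]

Answer: 84 316 490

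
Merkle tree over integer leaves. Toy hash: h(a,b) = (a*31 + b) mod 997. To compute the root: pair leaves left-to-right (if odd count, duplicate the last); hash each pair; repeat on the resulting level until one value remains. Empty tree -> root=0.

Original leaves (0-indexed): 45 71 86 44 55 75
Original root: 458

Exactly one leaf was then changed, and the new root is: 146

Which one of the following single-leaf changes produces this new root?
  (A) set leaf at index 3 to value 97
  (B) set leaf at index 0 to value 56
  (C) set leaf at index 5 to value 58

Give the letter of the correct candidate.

Answer: B

Derivation:
Original leaves: [45, 71, 86, 44, 55, 75]
Target new root: 146
Try each candidate change and compute the resulting root:
Candidate A: set leaf[3] = 97 -> leaves = [45, 71, 86, 97, 55, 75]
  L0: [45, 71, 86, 97, 55, 75]
  L1: h(45,71)=(45*31+71)%997=469 h(86,97)=(86*31+97)%997=769 h(55,75)=(55*31+75)%997=783 -> [469, 769, 783]
  L2: h(469,769)=(469*31+769)%997=353 h(783,783)=(783*31+783)%997=131 -> [353, 131]
  L3: h(353,131)=(353*31+131)%997=107 -> [107]
  root = 107 != target 146
Candidate B: set leaf[0] = 56 -> leaves = [56, 71, 86, 44, 55, 75]
  L0: [56, 71, 86, 44, 55, 75]
  L1: h(56,71)=(56*31+71)%997=810 h(86,44)=(86*31+44)%997=716 h(55,75)=(55*31+75)%997=783 -> [810, 716, 783]
  L2: h(810,716)=(810*31+716)%997=901 h(783,783)=(783*31+783)%997=131 -> [901, 131]
  L3: h(901,131)=(901*31+131)%997=146 -> [146]
  root = 146 == target 146  ** MATCH **
Candidate C: set leaf[5] = 58 -> leaves = [45, 71, 86, 44, 55, 58]
  L0: [45, 71, 86, 44, 55, 58]
  L1: h(45,71)=(45*31+71)%997=469 h(86,44)=(86*31+44)%997=716 h(55,58)=(55*31+58)%997=766 -> [469, 716, 766]
  L2: h(469,716)=(469*31+716)%997=300 h(766,766)=(766*31+766)%997=584 -> [300, 584]
  L3: h(300,584)=(300*31+584)%997=911 -> [911]
  root = 911 != target 146
Candidate B produces the target root.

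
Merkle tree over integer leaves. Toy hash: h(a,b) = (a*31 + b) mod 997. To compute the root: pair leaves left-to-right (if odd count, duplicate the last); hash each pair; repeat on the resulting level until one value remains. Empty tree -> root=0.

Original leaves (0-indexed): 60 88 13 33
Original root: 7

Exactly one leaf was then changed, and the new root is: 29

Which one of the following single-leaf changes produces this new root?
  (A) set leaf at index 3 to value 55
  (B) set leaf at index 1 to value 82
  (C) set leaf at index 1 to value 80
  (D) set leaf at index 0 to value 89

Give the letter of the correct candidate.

Original leaves: [60, 88, 13, 33]
Target new root: 29
Try each candidate change and compute the resulting root:
Candidate A: set leaf[3] = 55 -> leaves = [60, 88, 13, 55]
  L0: [60, 88, 13, 55]
  L1: h(60,88)=(60*31+88)%997=951 h(13,55)=(13*31+55)%997=458 -> [951, 458]
  L2: h(951,458)=(951*31+458)%997=29 -> [29]
  root = 29 == target 29  ** MATCH **
Candidate B: set leaf[1] = 82 -> leaves = [60, 82, 13, 33]
  L0: [60, 82, 13, 33]
  L1: h(60,82)=(60*31+82)%997=945 h(13,33)=(13*31+33)%997=436 -> [945, 436]
  L2: h(945,436)=(945*31+436)%997=818 -> [818]
  root = 818 != target 29
Candidate C: set leaf[1] = 80 -> leaves = [60, 80, 13, 33]
  L0: [60, 80, 13, 33]
  L1: h(60,80)=(60*31+80)%997=943 h(13,33)=(13*31+33)%997=436 -> [943, 436]
  L2: h(943,436)=(943*31+436)%997=756 -> [756]
  root = 756 != target 29
Candidate D: set leaf[0] = 89 -> leaves = [89, 88, 13, 33]
  L0: [89, 88, 13, 33]
  L1: h(89,88)=(89*31+88)%997=853 h(13,33)=(13*31+33)%997=436 -> [853, 436]
  L2: h(853,436)=(853*31+436)%997=957 -> [957]
  root = 957 != target 29
Candidate A produces the target root.

Answer: A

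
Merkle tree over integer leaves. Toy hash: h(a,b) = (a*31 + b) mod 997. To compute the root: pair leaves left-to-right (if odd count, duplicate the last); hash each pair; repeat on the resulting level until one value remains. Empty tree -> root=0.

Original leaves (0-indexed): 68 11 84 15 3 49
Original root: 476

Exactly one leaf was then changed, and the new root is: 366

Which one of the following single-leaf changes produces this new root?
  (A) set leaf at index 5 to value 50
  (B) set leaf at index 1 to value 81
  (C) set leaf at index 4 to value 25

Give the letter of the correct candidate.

Original leaves: [68, 11, 84, 15, 3, 49]
Target new root: 366
Try each candidate change and compute the resulting root:
Candidate A: set leaf[5] = 50 -> leaves = [68, 11, 84, 15, 3, 50]
  L0: [68, 11, 84, 15, 3, 50]
  L1: h(68,11)=(68*31+11)%997=125 h(84,15)=(84*31+15)%997=625 h(3,50)=(3*31+50)%997=143 -> [125, 625, 143]
  L2: h(125,625)=(125*31+625)%997=512 h(143,143)=(143*31+143)%997=588 -> [512, 588]
  L3: h(512,588)=(512*31+588)%997=508 -> [508]
  root = 508 != target 366
Candidate B: set leaf[1] = 81 -> leaves = [68, 81, 84, 15, 3, 49]
  L0: [68, 81, 84, 15, 3, 49]
  L1: h(68,81)=(68*31+81)%997=195 h(84,15)=(84*31+15)%997=625 h(3,49)=(3*31+49)%997=142 -> [195, 625, 142]
  L2: h(195,625)=(195*31+625)%997=688 h(142,142)=(142*31+142)%997=556 -> [688, 556]
  L3: h(688,556)=(688*31+556)%997=947 -> [947]
  root = 947 != target 366
Candidate C: set leaf[4] = 25 -> leaves = [68, 11, 84, 15, 25, 49]
  L0: [68, 11, 84, 15, 25, 49]
  L1: h(68,11)=(68*31+11)%997=125 h(84,15)=(84*31+15)%997=625 h(25,49)=(25*31+49)%997=824 -> [125, 625, 824]
  L2: h(125,625)=(125*31+625)%997=512 h(824,824)=(824*31+824)%997=446 -> [512, 446]
  L3: h(512,446)=(512*31+446)%997=366 -> [366]
  root = 366 == target 366  ** MATCH **
Candidate C produces the target root.

Answer: C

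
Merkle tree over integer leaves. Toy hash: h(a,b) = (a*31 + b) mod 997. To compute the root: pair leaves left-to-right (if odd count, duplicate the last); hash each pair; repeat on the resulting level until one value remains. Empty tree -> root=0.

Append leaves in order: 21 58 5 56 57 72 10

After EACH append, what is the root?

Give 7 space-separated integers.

After append 21 (leaves=[21]):
  L0: [21]
  root=21
After append 58 (leaves=[21, 58]):
  L0: [21, 58]
  L1: h(21,58)=(21*31+58)%997=709 -> [709]
  root=709
After append 5 (leaves=[21, 58, 5]):
  L0: [21, 58, 5]
  L1: h(21,58)=(21*31+58)%997=709 h(5,5)=(5*31+5)%997=160 -> [709, 160]
  L2: h(709,160)=(709*31+160)%997=205 -> [205]
  root=205
After append 56 (leaves=[21, 58, 5, 56]):
  L0: [21, 58, 5, 56]
  L1: h(21,58)=(21*31+58)%997=709 h(5,56)=(5*31+56)%997=211 -> [709, 211]
  L2: h(709,211)=(709*31+211)%997=256 -> [256]
  root=256
After append 57 (leaves=[21, 58, 5, 56, 57]):
  L0: [21, 58, 5, 56, 57]
  L1: h(21,58)=(21*31+58)%997=709 h(5,56)=(5*31+56)%997=211 h(57,57)=(57*31+57)%997=827 -> [709, 211, 827]
  L2: h(709,211)=(709*31+211)%997=256 h(827,827)=(827*31+827)%997=542 -> [256, 542]
  L3: h(256,542)=(256*31+542)%997=502 -> [502]
  root=502
After append 72 (leaves=[21, 58, 5, 56, 57, 72]):
  L0: [21, 58, 5, 56, 57, 72]
  L1: h(21,58)=(21*31+58)%997=709 h(5,56)=(5*31+56)%997=211 h(57,72)=(57*31+72)%997=842 -> [709, 211, 842]
  L2: h(709,211)=(709*31+211)%997=256 h(842,842)=(842*31+842)%997=25 -> [256, 25]
  L3: h(256,25)=(256*31+25)%997=982 -> [982]
  root=982
After append 10 (leaves=[21, 58, 5, 56, 57, 72, 10]):
  L0: [21, 58, 5, 56, 57, 72, 10]
  L1: h(21,58)=(21*31+58)%997=709 h(5,56)=(5*31+56)%997=211 h(57,72)=(57*31+72)%997=842 h(10,10)=(10*31+10)%997=320 -> [709, 211, 842, 320]
  L2: h(709,211)=(709*31+211)%997=256 h(842,320)=(842*31+320)%997=500 -> [256, 500]
  L3: h(256,500)=(256*31+500)%997=460 -> [460]
  root=460

Answer: 21 709 205 256 502 982 460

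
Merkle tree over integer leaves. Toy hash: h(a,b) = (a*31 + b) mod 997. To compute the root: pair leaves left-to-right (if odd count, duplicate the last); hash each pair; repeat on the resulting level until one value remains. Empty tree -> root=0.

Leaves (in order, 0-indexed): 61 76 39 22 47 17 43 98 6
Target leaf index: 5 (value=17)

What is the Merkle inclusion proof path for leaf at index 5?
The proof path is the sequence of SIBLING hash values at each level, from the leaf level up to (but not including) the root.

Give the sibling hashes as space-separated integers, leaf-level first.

L0 (leaves): [61, 76, 39, 22, 47, 17, 43, 98, 6], target index=5
L1: h(61,76)=(61*31+76)%997=970 [pair 0] h(39,22)=(39*31+22)%997=234 [pair 1] h(47,17)=(47*31+17)%997=477 [pair 2] h(43,98)=(43*31+98)%997=434 [pair 3] h(6,6)=(6*31+6)%997=192 [pair 4] -> [970, 234, 477, 434, 192]
  Sibling for proof at L0: 47
L2: h(970,234)=(970*31+234)%997=394 [pair 0] h(477,434)=(477*31+434)%997=266 [pair 1] h(192,192)=(192*31+192)%997=162 [pair 2] -> [394, 266, 162]
  Sibling for proof at L1: 434
L3: h(394,266)=(394*31+266)%997=516 [pair 0] h(162,162)=(162*31+162)%997=199 [pair 1] -> [516, 199]
  Sibling for proof at L2: 394
L4: h(516,199)=(516*31+199)%997=243 [pair 0] -> [243]
  Sibling for proof at L3: 199
Root: 243
Proof path (sibling hashes from leaf to root): [47, 434, 394, 199]

Answer: 47 434 394 199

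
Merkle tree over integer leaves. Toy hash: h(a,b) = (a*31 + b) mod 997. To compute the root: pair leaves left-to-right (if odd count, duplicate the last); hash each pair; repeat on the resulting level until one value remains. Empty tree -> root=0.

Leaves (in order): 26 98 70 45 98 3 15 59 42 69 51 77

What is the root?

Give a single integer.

Answer: 945

Derivation:
L0: [26, 98, 70, 45, 98, 3, 15, 59, 42, 69, 51, 77]
L1: h(26,98)=(26*31+98)%997=904 h(70,45)=(70*31+45)%997=221 h(98,3)=(98*31+3)%997=50 h(15,59)=(15*31+59)%997=524 h(42,69)=(42*31+69)%997=374 h(51,77)=(51*31+77)%997=661 -> [904, 221, 50, 524, 374, 661]
L2: h(904,221)=(904*31+221)%997=329 h(50,524)=(50*31+524)%997=80 h(374,661)=(374*31+661)%997=291 -> [329, 80, 291]
L3: h(329,80)=(329*31+80)%997=309 h(291,291)=(291*31+291)%997=339 -> [309, 339]
L4: h(309,339)=(309*31+339)%997=945 -> [945]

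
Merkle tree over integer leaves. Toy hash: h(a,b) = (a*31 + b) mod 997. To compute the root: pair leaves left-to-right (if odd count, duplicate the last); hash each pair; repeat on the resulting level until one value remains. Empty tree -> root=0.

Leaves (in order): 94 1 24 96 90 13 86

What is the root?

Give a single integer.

Answer: 775

Derivation:
L0: [94, 1, 24, 96, 90, 13, 86]
L1: h(94,1)=(94*31+1)%997=921 h(24,96)=(24*31+96)%997=840 h(90,13)=(90*31+13)%997=809 h(86,86)=(86*31+86)%997=758 -> [921, 840, 809, 758]
L2: h(921,840)=(921*31+840)%997=478 h(809,758)=(809*31+758)%997=912 -> [478, 912]
L3: h(478,912)=(478*31+912)%997=775 -> [775]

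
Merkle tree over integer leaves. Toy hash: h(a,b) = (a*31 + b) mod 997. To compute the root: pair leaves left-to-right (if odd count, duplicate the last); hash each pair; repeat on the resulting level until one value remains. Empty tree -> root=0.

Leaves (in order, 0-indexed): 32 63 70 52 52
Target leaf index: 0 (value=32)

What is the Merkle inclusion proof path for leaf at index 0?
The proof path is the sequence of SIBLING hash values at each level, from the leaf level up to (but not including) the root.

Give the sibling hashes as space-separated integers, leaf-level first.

Answer: 63 228 407

Derivation:
L0 (leaves): [32, 63, 70, 52, 52], target index=0
L1: h(32,63)=(32*31+63)%997=58 [pair 0] h(70,52)=(70*31+52)%997=228 [pair 1] h(52,52)=(52*31+52)%997=667 [pair 2] -> [58, 228, 667]
  Sibling for proof at L0: 63
L2: h(58,228)=(58*31+228)%997=32 [pair 0] h(667,667)=(667*31+667)%997=407 [pair 1] -> [32, 407]
  Sibling for proof at L1: 228
L3: h(32,407)=(32*31+407)%997=402 [pair 0] -> [402]
  Sibling for proof at L2: 407
Root: 402
Proof path (sibling hashes from leaf to root): [63, 228, 407]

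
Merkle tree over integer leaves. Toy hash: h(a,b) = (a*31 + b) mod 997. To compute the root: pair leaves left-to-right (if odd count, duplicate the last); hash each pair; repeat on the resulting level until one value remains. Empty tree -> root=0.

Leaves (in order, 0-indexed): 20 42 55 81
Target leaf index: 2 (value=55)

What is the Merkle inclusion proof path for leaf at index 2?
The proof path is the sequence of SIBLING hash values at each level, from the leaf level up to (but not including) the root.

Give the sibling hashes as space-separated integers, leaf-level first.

L0 (leaves): [20, 42, 55, 81], target index=2
L1: h(20,42)=(20*31+42)%997=662 [pair 0] h(55,81)=(55*31+81)%997=789 [pair 1] -> [662, 789]
  Sibling for proof at L0: 81
L2: h(662,789)=(662*31+789)%997=374 [pair 0] -> [374]
  Sibling for proof at L1: 662
Root: 374
Proof path (sibling hashes from leaf to root): [81, 662]

Answer: 81 662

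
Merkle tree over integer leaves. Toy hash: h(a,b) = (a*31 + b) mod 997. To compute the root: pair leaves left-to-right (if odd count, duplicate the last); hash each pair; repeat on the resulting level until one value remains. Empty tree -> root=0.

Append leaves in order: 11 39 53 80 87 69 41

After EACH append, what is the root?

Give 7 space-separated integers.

After append 11 (leaves=[11]):
  L0: [11]
  root=11
After append 39 (leaves=[11, 39]):
  L0: [11, 39]
  L1: h(11,39)=(11*31+39)%997=380 -> [380]
  root=380
After append 53 (leaves=[11, 39, 53]):
  L0: [11, 39, 53]
  L1: h(11,39)=(11*31+39)%997=380 h(53,53)=(53*31+53)%997=699 -> [380, 699]
  L2: h(380,699)=(380*31+699)%997=515 -> [515]
  root=515
After append 80 (leaves=[11, 39, 53, 80]):
  L0: [11, 39, 53, 80]
  L1: h(11,39)=(11*31+39)%997=380 h(53,80)=(53*31+80)%997=726 -> [380, 726]
  L2: h(380,726)=(380*31+726)%997=542 -> [542]
  root=542
After append 87 (leaves=[11, 39, 53, 80, 87]):
  L0: [11, 39, 53, 80, 87]
  L1: h(11,39)=(11*31+39)%997=380 h(53,80)=(53*31+80)%997=726 h(87,87)=(87*31+87)%997=790 -> [380, 726, 790]
  L2: h(380,726)=(380*31+726)%997=542 h(790,790)=(790*31+790)%997=355 -> [542, 355]
  L3: h(542,355)=(542*31+355)%997=208 -> [208]
  root=208
After append 69 (leaves=[11, 39, 53, 80, 87, 69]):
  L0: [11, 39, 53, 80, 87, 69]
  L1: h(11,39)=(11*31+39)%997=380 h(53,80)=(53*31+80)%997=726 h(87,69)=(87*31+69)%997=772 -> [380, 726, 772]
  L2: h(380,726)=(380*31+726)%997=542 h(772,772)=(772*31+772)%997=776 -> [542, 776]
  L3: h(542,776)=(542*31+776)%997=629 -> [629]
  root=629
After append 41 (leaves=[11, 39, 53, 80, 87, 69, 41]):
  L0: [11, 39, 53, 80, 87, 69, 41]
  L1: h(11,39)=(11*31+39)%997=380 h(53,80)=(53*31+80)%997=726 h(87,69)=(87*31+69)%997=772 h(41,41)=(41*31+41)%997=315 -> [380, 726, 772, 315]
  L2: h(380,726)=(380*31+726)%997=542 h(772,315)=(772*31+315)%997=319 -> [542, 319]
  L3: h(542,319)=(542*31+319)%997=172 -> [172]
  root=172

Answer: 11 380 515 542 208 629 172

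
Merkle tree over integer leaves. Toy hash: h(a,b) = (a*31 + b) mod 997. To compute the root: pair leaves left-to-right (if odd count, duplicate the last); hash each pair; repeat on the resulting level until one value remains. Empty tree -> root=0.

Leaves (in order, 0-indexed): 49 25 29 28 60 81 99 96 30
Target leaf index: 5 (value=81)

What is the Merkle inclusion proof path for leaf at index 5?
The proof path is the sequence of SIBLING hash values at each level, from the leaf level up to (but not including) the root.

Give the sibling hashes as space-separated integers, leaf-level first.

Answer: 60 174 935 995

Derivation:
L0 (leaves): [49, 25, 29, 28, 60, 81, 99, 96, 30], target index=5
L1: h(49,25)=(49*31+25)%997=547 [pair 0] h(29,28)=(29*31+28)%997=927 [pair 1] h(60,81)=(60*31+81)%997=944 [pair 2] h(99,96)=(99*31+96)%997=174 [pair 3] h(30,30)=(30*31+30)%997=960 [pair 4] -> [547, 927, 944, 174, 960]
  Sibling for proof at L0: 60
L2: h(547,927)=(547*31+927)%997=935 [pair 0] h(944,174)=(944*31+174)%997=525 [pair 1] h(960,960)=(960*31+960)%997=810 [pair 2] -> [935, 525, 810]
  Sibling for proof at L1: 174
L3: h(935,525)=(935*31+525)%997=597 [pair 0] h(810,810)=(810*31+810)%997=995 [pair 1] -> [597, 995]
  Sibling for proof at L2: 935
L4: h(597,995)=(597*31+995)%997=559 [pair 0] -> [559]
  Sibling for proof at L3: 995
Root: 559
Proof path (sibling hashes from leaf to root): [60, 174, 935, 995]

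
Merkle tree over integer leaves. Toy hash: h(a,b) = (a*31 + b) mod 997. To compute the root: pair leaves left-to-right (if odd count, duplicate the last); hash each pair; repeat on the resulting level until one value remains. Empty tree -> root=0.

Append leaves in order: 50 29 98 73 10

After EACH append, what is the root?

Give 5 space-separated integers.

Answer: 50 582 241 216 984

Derivation:
After append 50 (leaves=[50]):
  L0: [50]
  root=50
After append 29 (leaves=[50, 29]):
  L0: [50, 29]
  L1: h(50,29)=(50*31+29)%997=582 -> [582]
  root=582
After append 98 (leaves=[50, 29, 98]):
  L0: [50, 29, 98]
  L1: h(50,29)=(50*31+29)%997=582 h(98,98)=(98*31+98)%997=145 -> [582, 145]
  L2: h(582,145)=(582*31+145)%997=241 -> [241]
  root=241
After append 73 (leaves=[50, 29, 98, 73]):
  L0: [50, 29, 98, 73]
  L1: h(50,29)=(50*31+29)%997=582 h(98,73)=(98*31+73)%997=120 -> [582, 120]
  L2: h(582,120)=(582*31+120)%997=216 -> [216]
  root=216
After append 10 (leaves=[50, 29, 98, 73, 10]):
  L0: [50, 29, 98, 73, 10]
  L1: h(50,29)=(50*31+29)%997=582 h(98,73)=(98*31+73)%997=120 h(10,10)=(10*31+10)%997=320 -> [582, 120, 320]
  L2: h(582,120)=(582*31+120)%997=216 h(320,320)=(320*31+320)%997=270 -> [216, 270]
  L3: h(216,270)=(216*31+270)%997=984 -> [984]
  root=984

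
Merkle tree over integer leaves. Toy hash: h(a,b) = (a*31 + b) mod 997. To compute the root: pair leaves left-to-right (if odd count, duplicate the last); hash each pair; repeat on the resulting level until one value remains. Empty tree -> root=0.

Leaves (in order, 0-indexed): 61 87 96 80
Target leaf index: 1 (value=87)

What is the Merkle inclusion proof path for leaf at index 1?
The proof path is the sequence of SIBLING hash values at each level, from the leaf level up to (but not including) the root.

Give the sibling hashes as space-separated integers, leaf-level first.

L0 (leaves): [61, 87, 96, 80], target index=1
L1: h(61,87)=(61*31+87)%997=981 [pair 0] h(96,80)=(96*31+80)%997=65 [pair 1] -> [981, 65]
  Sibling for proof at L0: 61
L2: h(981,65)=(981*31+65)%997=566 [pair 0] -> [566]
  Sibling for proof at L1: 65
Root: 566
Proof path (sibling hashes from leaf to root): [61, 65]

Answer: 61 65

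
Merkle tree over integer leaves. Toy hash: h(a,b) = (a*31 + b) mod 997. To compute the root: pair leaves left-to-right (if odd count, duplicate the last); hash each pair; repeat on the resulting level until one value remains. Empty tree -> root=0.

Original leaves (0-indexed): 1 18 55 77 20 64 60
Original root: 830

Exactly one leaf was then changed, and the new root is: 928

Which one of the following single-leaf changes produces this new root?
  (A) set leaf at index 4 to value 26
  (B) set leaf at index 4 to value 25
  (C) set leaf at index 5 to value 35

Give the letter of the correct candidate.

Answer: C

Derivation:
Original leaves: [1, 18, 55, 77, 20, 64, 60]
Target new root: 928
Try each candidate change and compute the resulting root:
Candidate A: set leaf[4] = 26 -> leaves = [1, 18, 55, 77, 26, 64, 60]
  L0: [1, 18, 55, 77, 26, 64, 60]
  L1: h(1,18)=(1*31+18)%997=49 h(55,77)=(55*31+77)%997=785 h(26,64)=(26*31+64)%997=870 h(60,60)=(60*31+60)%997=923 -> [49, 785, 870, 923]
  L2: h(49,785)=(49*31+785)%997=310 h(870,923)=(870*31+923)%997=974 -> [310, 974]
  L3: h(310,974)=(310*31+974)%997=614 -> [614]
  root = 614 != target 928
Candidate B: set leaf[4] = 25 -> leaves = [1, 18, 55, 77, 25, 64, 60]
  L0: [1, 18, 55, 77, 25, 64, 60]
  L1: h(1,18)=(1*31+18)%997=49 h(55,77)=(55*31+77)%997=785 h(25,64)=(25*31+64)%997=839 h(60,60)=(60*31+60)%997=923 -> [49, 785, 839, 923]
  L2: h(49,785)=(49*31+785)%997=310 h(839,923)=(839*31+923)%997=13 -> [310, 13]
  L3: h(310,13)=(310*31+13)%997=650 -> [650]
  root = 650 != target 928
Candidate C: set leaf[5] = 35 -> leaves = [1, 18, 55, 77, 20, 35, 60]
  L0: [1, 18, 55, 77, 20, 35, 60]
  L1: h(1,18)=(1*31+18)%997=49 h(55,77)=(55*31+77)%997=785 h(20,35)=(20*31+35)%997=655 h(60,60)=(60*31+60)%997=923 -> [49, 785, 655, 923]
  L2: h(49,785)=(49*31+785)%997=310 h(655,923)=(655*31+923)%997=291 -> [310, 291]
  L3: h(310,291)=(310*31+291)%997=928 -> [928]
  root = 928 == target 928  ** MATCH **
Candidate C produces the target root.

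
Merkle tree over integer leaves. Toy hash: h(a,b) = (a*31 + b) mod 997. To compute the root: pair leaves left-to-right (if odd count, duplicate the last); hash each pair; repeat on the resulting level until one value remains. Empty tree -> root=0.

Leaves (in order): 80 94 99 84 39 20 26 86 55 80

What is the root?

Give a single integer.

Answer: 619

Derivation:
L0: [80, 94, 99, 84, 39, 20, 26, 86, 55, 80]
L1: h(80,94)=(80*31+94)%997=580 h(99,84)=(99*31+84)%997=162 h(39,20)=(39*31+20)%997=232 h(26,86)=(26*31+86)%997=892 h(55,80)=(55*31+80)%997=788 -> [580, 162, 232, 892, 788]
L2: h(580,162)=(580*31+162)%997=196 h(232,892)=(232*31+892)%997=108 h(788,788)=(788*31+788)%997=291 -> [196, 108, 291]
L3: h(196,108)=(196*31+108)%997=202 h(291,291)=(291*31+291)%997=339 -> [202, 339]
L4: h(202,339)=(202*31+339)%997=619 -> [619]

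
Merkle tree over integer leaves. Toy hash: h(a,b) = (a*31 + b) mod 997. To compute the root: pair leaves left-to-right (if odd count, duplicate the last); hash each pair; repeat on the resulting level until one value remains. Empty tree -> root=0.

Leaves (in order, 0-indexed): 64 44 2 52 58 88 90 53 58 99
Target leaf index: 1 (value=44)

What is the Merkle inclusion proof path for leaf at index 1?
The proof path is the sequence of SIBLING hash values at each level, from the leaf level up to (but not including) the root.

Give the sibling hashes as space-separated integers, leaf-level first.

L0 (leaves): [64, 44, 2, 52, 58, 88, 90, 53, 58, 99], target index=1
L1: h(64,44)=(64*31+44)%997=34 [pair 0] h(2,52)=(2*31+52)%997=114 [pair 1] h(58,88)=(58*31+88)%997=889 [pair 2] h(90,53)=(90*31+53)%997=849 [pair 3] h(58,99)=(58*31+99)%997=900 [pair 4] -> [34, 114, 889, 849, 900]
  Sibling for proof at L0: 64
L2: h(34,114)=(34*31+114)%997=171 [pair 0] h(889,849)=(889*31+849)%997=492 [pair 1] h(900,900)=(900*31+900)%997=884 [pair 2] -> [171, 492, 884]
  Sibling for proof at L1: 114
L3: h(171,492)=(171*31+492)%997=808 [pair 0] h(884,884)=(884*31+884)%997=372 [pair 1] -> [808, 372]
  Sibling for proof at L2: 492
L4: h(808,372)=(808*31+372)%997=495 [pair 0] -> [495]
  Sibling for proof at L3: 372
Root: 495
Proof path (sibling hashes from leaf to root): [64, 114, 492, 372]

Answer: 64 114 492 372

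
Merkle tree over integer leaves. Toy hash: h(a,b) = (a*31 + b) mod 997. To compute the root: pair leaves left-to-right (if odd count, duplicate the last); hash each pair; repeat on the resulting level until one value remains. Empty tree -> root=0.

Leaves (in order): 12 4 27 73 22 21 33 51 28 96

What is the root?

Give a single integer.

L0: [12, 4, 27, 73, 22, 21, 33, 51, 28, 96]
L1: h(12,4)=(12*31+4)%997=376 h(27,73)=(27*31+73)%997=910 h(22,21)=(22*31+21)%997=703 h(33,51)=(33*31+51)%997=77 h(28,96)=(28*31+96)%997=964 -> [376, 910, 703, 77, 964]
L2: h(376,910)=(376*31+910)%997=602 h(703,77)=(703*31+77)%997=933 h(964,964)=(964*31+964)%997=938 -> [602, 933, 938]
L3: h(602,933)=(602*31+933)%997=652 h(938,938)=(938*31+938)%997=106 -> [652, 106]
L4: h(652,106)=(652*31+106)%997=378 -> [378]

Answer: 378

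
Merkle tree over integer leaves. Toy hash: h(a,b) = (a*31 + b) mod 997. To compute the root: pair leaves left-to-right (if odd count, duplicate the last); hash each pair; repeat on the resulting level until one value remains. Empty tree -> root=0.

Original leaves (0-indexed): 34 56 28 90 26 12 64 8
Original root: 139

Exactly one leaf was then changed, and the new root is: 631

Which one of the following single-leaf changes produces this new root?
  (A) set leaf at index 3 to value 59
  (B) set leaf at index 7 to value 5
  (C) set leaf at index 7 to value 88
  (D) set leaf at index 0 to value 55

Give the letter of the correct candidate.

Original leaves: [34, 56, 28, 90, 26, 12, 64, 8]
Target new root: 631
Try each candidate change and compute the resulting root:
Candidate A: set leaf[3] = 59 -> leaves = [34, 56, 28, 59, 26, 12, 64, 8]
  L0: [34, 56, 28, 59, 26, 12, 64, 8]
  L1: h(34,56)=(34*31+56)%997=113 h(28,59)=(28*31+59)%997=927 h(26,12)=(26*31+12)%997=818 h(64,8)=(64*31+8)%997=995 -> [113, 927, 818, 995]
  L2: h(113,927)=(113*31+927)%997=442 h(818,995)=(818*31+995)%997=431 -> [442, 431]
  L3: h(442,431)=(442*31+431)%997=175 -> [175]
  root = 175 != target 631
Candidate B: set leaf[7] = 5 -> leaves = [34, 56, 28, 90, 26, 12, 64, 5]
  L0: [34, 56, 28, 90, 26, 12, 64, 5]
  L1: h(34,56)=(34*31+56)%997=113 h(28,90)=(28*31+90)%997=958 h(26,12)=(26*31+12)%997=818 h(64,5)=(64*31+5)%997=992 -> [113, 958, 818, 992]
  L2: h(113,958)=(113*31+958)%997=473 h(818,992)=(818*31+992)%997=428 -> [473, 428]
  L3: h(473,428)=(473*31+428)%997=136 -> [136]
  root = 136 != target 631
Candidate C: set leaf[7] = 88 -> leaves = [34, 56, 28, 90, 26, 12, 64, 88]
  L0: [34, 56, 28, 90, 26, 12, 64, 88]
  L1: h(34,56)=(34*31+56)%997=113 h(28,90)=(28*31+90)%997=958 h(26,12)=(26*31+12)%997=818 h(64,88)=(64*31+88)%997=78 -> [113, 958, 818, 78]
  L2: h(113,958)=(113*31+958)%997=473 h(818,78)=(818*31+78)%997=511 -> [473, 511]
  L3: h(473,511)=(473*31+511)%997=219 -> [219]
  root = 219 != target 631
Candidate D: set leaf[0] = 55 -> leaves = [55, 56, 28, 90, 26, 12, 64, 8]
  L0: [55, 56, 28, 90, 26, 12, 64, 8]
  L1: h(55,56)=(55*31+56)%997=764 h(28,90)=(28*31+90)%997=958 h(26,12)=(26*31+12)%997=818 h(64,8)=(64*31+8)%997=995 -> [764, 958, 818, 995]
  L2: h(764,958)=(764*31+958)%997=714 h(818,995)=(818*31+995)%997=431 -> [714, 431]
  L3: h(714,431)=(714*31+431)%997=631 -> [631]
  root = 631 == target 631  ** MATCH **
Candidate D produces the target root.

Answer: D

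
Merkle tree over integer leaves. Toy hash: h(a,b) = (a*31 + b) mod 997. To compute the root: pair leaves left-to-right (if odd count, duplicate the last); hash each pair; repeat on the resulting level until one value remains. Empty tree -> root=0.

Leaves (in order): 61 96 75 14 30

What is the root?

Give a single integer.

Answer: 790

Derivation:
L0: [61, 96, 75, 14, 30]
L1: h(61,96)=(61*31+96)%997=990 h(75,14)=(75*31+14)%997=345 h(30,30)=(30*31+30)%997=960 -> [990, 345, 960]
L2: h(990,345)=(990*31+345)%997=128 h(960,960)=(960*31+960)%997=810 -> [128, 810]
L3: h(128,810)=(128*31+810)%997=790 -> [790]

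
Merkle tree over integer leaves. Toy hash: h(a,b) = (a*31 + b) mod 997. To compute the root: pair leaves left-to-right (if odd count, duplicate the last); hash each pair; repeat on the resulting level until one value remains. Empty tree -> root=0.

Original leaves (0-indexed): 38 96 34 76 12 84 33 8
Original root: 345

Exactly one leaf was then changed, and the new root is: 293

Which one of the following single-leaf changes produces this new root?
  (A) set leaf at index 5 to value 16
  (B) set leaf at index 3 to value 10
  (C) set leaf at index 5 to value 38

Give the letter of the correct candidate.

Original leaves: [38, 96, 34, 76, 12, 84, 33, 8]
Target new root: 293
Try each candidate change and compute the resulting root:
Candidate A: set leaf[5] = 16 -> leaves = [38, 96, 34, 76, 12, 16, 33, 8]
  L0: [38, 96, 34, 76, 12, 16, 33, 8]
  L1: h(38,96)=(38*31+96)%997=277 h(34,76)=(34*31+76)%997=133 h(12,16)=(12*31+16)%997=388 h(33,8)=(33*31+8)%997=34 -> [277, 133, 388, 34]
  L2: h(277,133)=(277*31+133)%997=744 h(388,34)=(388*31+34)%997=98 -> [744, 98]
  L3: h(744,98)=(744*31+98)%997=231 -> [231]
  root = 231 != target 293
Candidate B: set leaf[3] = 10 -> leaves = [38, 96, 34, 10, 12, 84, 33, 8]
  L0: [38, 96, 34, 10, 12, 84, 33, 8]
  L1: h(38,96)=(38*31+96)%997=277 h(34,10)=(34*31+10)%997=67 h(12,84)=(12*31+84)%997=456 h(33,8)=(33*31+8)%997=34 -> [277, 67, 456, 34]
  L2: h(277,67)=(277*31+67)%997=678 h(456,34)=(456*31+34)%997=212 -> [678, 212]
  L3: h(678,212)=(678*31+212)%997=293 -> [293]
  root = 293 == target 293  ** MATCH **
Candidate C: set leaf[5] = 38 -> leaves = [38, 96, 34, 76, 12, 38, 33, 8]
  L0: [38, 96, 34, 76, 12, 38, 33, 8]
  L1: h(38,96)=(38*31+96)%997=277 h(34,76)=(34*31+76)%997=133 h(12,38)=(12*31+38)%997=410 h(33,8)=(33*31+8)%997=34 -> [277, 133, 410, 34]
  L2: h(277,133)=(277*31+133)%997=744 h(410,34)=(410*31+34)%997=780 -> [744, 780]
  L3: h(744,780)=(744*31+780)%997=913 -> [913]
  root = 913 != target 293
Candidate B produces the target root.

Answer: B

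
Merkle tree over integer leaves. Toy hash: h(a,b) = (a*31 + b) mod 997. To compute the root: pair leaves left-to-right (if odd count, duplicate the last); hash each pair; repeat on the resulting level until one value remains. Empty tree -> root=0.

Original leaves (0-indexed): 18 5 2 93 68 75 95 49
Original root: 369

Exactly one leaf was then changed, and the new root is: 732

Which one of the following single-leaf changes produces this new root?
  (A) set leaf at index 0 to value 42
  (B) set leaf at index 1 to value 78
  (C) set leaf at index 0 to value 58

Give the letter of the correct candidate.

Answer: B

Derivation:
Original leaves: [18, 5, 2, 93, 68, 75, 95, 49]
Target new root: 732
Try each candidate change and compute the resulting root:
Candidate A: set leaf[0] = 42 -> leaves = [42, 5, 2, 93, 68, 75, 95, 49]
  L0: [42, 5, 2, 93, 68, 75, 95, 49]
  L1: h(42,5)=(42*31+5)%997=310 h(2,93)=(2*31+93)%997=155 h(68,75)=(68*31+75)%997=189 h(95,49)=(95*31+49)%997=3 -> [310, 155, 189, 3]
  L2: h(310,155)=(310*31+155)%997=792 h(189,3)=(189*31+3)%997=877 -> [792, 877]
  L3: h(792,877)=(792*31+877)%997=504 -> [504]
  root = 504 != target 732
Candidate B: set leaf[1] = 78 -> leaves = [18, 78, 2, 93, 68, 75, 95, 49]
  L0: [18, 78, 2, 93, 68, 75, 95, 49]
  L1: h(18,78)=(18*31+78)%997=636 h(2,93)=(2*31+93)%997=155 h(68,75)=(68*31+75)%997=189 h(95,49)=(95*31+49)%997=3 -> [636, 155, 189, 3]
  L2: h(636,155)=(636*31+155)%997=928 h(189,3)=(189*31+3)%997=877 -> [928, 877]
  L3: h(928,877)=(928*31+877)%997=732 -> [732]
  root = 732 == target 732  ** MATCH **
Candidate C: set leaf[0] = 58 -> leaves = [58, 5, 2, 93, 68, 75, 95, 49]
  L0: [58, 5, 2, 93, 68, 75, 95, 49]
  L1: h(58,5)=(58*31+5)%997=806 h(2,93)=(2*31+93)%997=155 h(68,75)=(68*31+75)%997=189 h(95,49)=(95*31+49)%997=3 -> [806, 155, 189, 3]
  L2: h(806,155)=(806*31+155)%997=216 h(189,3)=(189*31+3)%997=877 -> [216, 877]
  L3: h(216,877)=(216*31+877)%997=594 -> [594]
  root = 594 != target 732
Candidate B produces the target root.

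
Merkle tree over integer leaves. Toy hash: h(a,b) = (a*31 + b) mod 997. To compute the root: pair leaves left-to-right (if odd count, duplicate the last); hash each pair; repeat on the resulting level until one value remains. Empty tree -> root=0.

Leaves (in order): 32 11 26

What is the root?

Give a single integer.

L0: [32, 11, 26]
L1: h(32,11)=(32*31+11)%997=6 h(26,26)=(26*31+26)%997=832 -> [6, 832]
L2: h(6,832)=(6*31+832)%997=21 -> [21]

Answer: 21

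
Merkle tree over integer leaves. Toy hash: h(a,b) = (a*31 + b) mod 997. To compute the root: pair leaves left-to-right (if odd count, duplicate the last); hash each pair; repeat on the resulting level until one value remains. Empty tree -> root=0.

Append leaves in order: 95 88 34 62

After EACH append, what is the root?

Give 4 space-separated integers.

After append 95 (leaves=[95]):
  L0: [95]
  root=95
After append 88 (leaves=[95, 88]):
  L0: [95, 88]
  L1: h(95,88)=(95*31+88)%997=42 -> [42]
  root=42
After append 34 (leaves=[95, 88, 34]):
  L0: [95, 88, 34]
  L1: h(95,88)=(95*31+88)%997=42 h(34,34)=(34*31+34)%997=91 -> [42, 91]
  L2: h(42,91)=(42*31+91)%997=396 -> [396]
  root=396
After append 62 (leaves=[95, 88, 34, 62]):
  L0: [95, 88, 34, 62]
  L1: h(95,88)=(95*31+88)%997=42 h(34,62)=(34*31+62)%997=119 -> [42, 119]
  L2: h(42,119)=(42*31+119)%997=424 -> [424]
  root=424

Answer: 95 42 396 424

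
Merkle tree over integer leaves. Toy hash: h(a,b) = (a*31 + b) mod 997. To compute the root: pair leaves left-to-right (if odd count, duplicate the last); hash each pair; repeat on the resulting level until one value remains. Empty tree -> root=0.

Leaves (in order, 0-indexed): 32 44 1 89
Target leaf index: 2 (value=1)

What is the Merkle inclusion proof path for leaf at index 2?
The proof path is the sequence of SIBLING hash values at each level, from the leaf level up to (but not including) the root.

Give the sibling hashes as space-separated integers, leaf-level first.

L0 (leaves): [32, 44, 1, 89], target index=2
L1: h(32,44)=(32*31+44)%997=39 [pair 0] h(1,89)=(1*31+89)%997=120 [pair 1] -> [39, 120]
  Sibling for proof at L0: 89
L2: h(39,120)=(39*31+120)%997=332 [pair 0] -> [332]
  Sibling for proof at L1: 39
Root: 332
Proof path (sibling hashes from leaf to root): [89, 39]

Answer: 89 39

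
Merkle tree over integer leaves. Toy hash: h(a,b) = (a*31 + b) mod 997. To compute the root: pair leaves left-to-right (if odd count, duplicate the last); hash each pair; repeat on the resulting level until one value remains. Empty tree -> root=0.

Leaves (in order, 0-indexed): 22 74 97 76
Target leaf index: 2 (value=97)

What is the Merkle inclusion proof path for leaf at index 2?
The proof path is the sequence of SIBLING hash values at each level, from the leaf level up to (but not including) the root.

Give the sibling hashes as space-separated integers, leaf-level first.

Answer: 76 756

Derivation:
L0 (leaves): [22, 74, 97, 76], target index=2
L1: h(22,74)=(22*31+74)%997=756 [pair 0] h(97,76)=(97*31+76)%997=92 [pair 1] -> [756, 92]
  Sibling for proof at L0: 76
L2: h(756,92)=(756*31+92)%997=597 [pair 0] -> [597]
  Sibling for proof at L1: 756
Root: 597
Proof path (sibling hashes from leaf to root): [76, 756]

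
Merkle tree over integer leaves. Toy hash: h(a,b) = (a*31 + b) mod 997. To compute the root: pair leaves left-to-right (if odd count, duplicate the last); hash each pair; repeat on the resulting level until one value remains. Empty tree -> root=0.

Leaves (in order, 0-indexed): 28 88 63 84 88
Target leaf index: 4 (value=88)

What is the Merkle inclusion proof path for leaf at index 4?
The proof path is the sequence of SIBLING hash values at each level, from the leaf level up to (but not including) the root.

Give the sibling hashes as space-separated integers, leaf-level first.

L0 (leaves): [28, 88, 63, 84, 88], target index=4
L1: h(28,88)=(28*31+88)%997=956 [pair 0] h(63,84)=(63*31+84)%997=43 [pair 1] h(88,88)=(88*31+88)%997=822 [pair 2] -> [956, 43, 822]
  Sibling for proof at L0: 88
L2: h(956,43)=(956*31+43)%997=766 [pair 0] h(822,822)=(822*31+822)%997=382 [pair 1] -> [766, 382]
  Sibling for proof at L1: 822
L3: h(766,382)=(766*31+382)%997=200 [pair 0] -> [200]
  Sibling for proof at L2: 766
Root: 200
Proof path (sibling hashes from leaf to root): [88, 822, 766]

Answer: 88 822 766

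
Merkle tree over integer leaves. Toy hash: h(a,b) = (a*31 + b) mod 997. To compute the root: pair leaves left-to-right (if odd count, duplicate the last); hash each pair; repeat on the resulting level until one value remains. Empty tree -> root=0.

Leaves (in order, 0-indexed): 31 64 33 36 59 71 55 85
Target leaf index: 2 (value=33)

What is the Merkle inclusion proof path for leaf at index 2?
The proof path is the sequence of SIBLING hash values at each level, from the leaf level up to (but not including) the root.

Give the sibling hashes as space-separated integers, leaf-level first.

L0 (leaves): [31, 64, 33, 36, 59, 71, 55, 85], target index=2
L1: h(31,64)=(31*31+64)%997=28 [pair 0] h(33,36)=(33*31+36)%997=62 [pair 1] h(59,71)=(59*31+71)%997=903 [pair 2] h(55,85)=(55*31+85)%997=793 [pair 3] -> [28, 62, 903, 793]
  Sibling for proof at L0: 36
L2: h(28,62)=(28*31+62)%997=930 [pair 0] h(903,793)=(903*31+793)%997=870 [pair 1] -> [930, 870]
  Sibling for proof at L1: 28
L3: h(930,870)=(930*31+870)%997=787 [pair 0] -> [787]
  Sibling for proof at L2: 870
Root: 787
Proof path (sibling hashes from leaf to root): [36, 28, 870]

Answer: 36 28 870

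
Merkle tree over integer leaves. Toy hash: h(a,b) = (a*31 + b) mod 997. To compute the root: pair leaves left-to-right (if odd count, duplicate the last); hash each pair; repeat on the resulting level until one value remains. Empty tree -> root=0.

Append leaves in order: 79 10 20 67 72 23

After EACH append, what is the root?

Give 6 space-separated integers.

Answer: 79 465 100 147 519 945

Derivation:
After append 79 (leaves=[79]):
  L0: [79]
  root=79
After append 10 (leaves=[79, 10]):
  L0: [79, 10]
  L1: h(79,10)=(79*31+10)%997=465 -> [465]
  root=465
After append 20 (leaves=[79, 10, 20]):
  L0: [79, 10, 20]
  L1: h(79,10)=(79*31+10)%997=465 h(20,20)=(20*31+20)%997=640 -> [465, 640]
  L2: h(465,640)=(465*31+640)%997=100 -> [100]
  root=100
After append 67 (leaves=[79, 10, 20, 67]):
  L0: [79, 10, 20, 67]
  L1: h(79,10)=(79*31+10)%997=465 h(20,67)=(20*31+67)%997=687 -> [465, 687]
  L2: h(465,687)=(465*31+687)%997=147 -> [147]
  root=147
After append 72 (leaves=[79, 10, 20, 67, 72]):
  L0: [79, 10, 20, 67, 72]
  L1: h(79,10)=(79*31+10)%997=465 h(20,67)=(20*31+67)%997=687 h(72,72)=(72*31+72)%997=310 -> [465, 687, 310]
  L2: h(465,687)=(465*31+687)%997=147 h(310,310)=(310*31+310)%997=947 -> [147, 947]
  L3: h(147,947)=(147*31+947)%997=519 -> [519]
  root=519
After append 23 (leaves=[79, 10, 20, 67, 72, 23]):
  L0: [79, 10, 20, 67, 72, 23]
  L1: h(79,10)=(79*31+10)%997=465 h(20,67)=(20*31+67)%997=687 h(72,23)=(72*31+23)%997=261 -> [465, 687, 261]
  L2: h(465,687)=(465*31+687)%997=147 h(261,261)=(261*31+261)%997=376 -> [147, 376]
  L3: h(147,376)=(147*31+376)%997=945 -> [945]
  root=945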